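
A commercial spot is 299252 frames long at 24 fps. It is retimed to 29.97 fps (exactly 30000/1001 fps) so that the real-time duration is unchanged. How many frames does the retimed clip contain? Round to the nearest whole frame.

Frames at target rate = 299252 × (30000/1001) / (24) = 374065000/1001 ≈ 373691.309.
Nearest whole frame: 373691.

373691 frames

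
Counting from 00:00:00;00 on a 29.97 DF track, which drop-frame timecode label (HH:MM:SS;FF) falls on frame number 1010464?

Each 10-minute DF block holds 10 × 60 × 30 − 9 × 2 = 17982 frames. 1010464 ÷ 17982 → 56 full blocks, remainder 3472.
Within the partial block the first minute is 1800 frames and each further minute 1798, so 1 further minute boundary passed. Total skipped labels = 18 × 56 + 2 × 1 = 1010.
Non-drop label index = 1010464 + 1010 = 1011474; at 30 labels/s that is 09:21:55:24, i.e. DF 09:21:55;24.

09:21:55;24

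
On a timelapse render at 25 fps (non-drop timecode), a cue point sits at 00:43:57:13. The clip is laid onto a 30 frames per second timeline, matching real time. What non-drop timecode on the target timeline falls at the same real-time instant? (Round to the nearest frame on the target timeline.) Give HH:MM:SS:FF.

00:43:57:16

Source frame index: (0×3600 + 43×60 + 57) × 25 + 13 = 65938.
Real time: 65938 / (25) = 65938/25 s.
Target frame: (65938/25) × (30) = 395628/5 ≈ 79125.600 → 79126.
At 30 labels/s: frame 79126 → 00:43:57:16.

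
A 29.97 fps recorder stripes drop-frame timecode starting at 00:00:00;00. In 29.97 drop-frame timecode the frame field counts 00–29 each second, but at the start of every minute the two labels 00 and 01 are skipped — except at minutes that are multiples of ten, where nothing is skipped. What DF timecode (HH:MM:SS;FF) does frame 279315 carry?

Each 10-minute DF block holds 10 × 60 × 30 − 9 × 2 = 17982 frames. 279315 ÷ 17982 → 15 full blocks, remainder 9585.
Within the partial block the first minute is 1800 frames and each further minute 1798, so 5 further minute boundaries passed. Total skipped labels = 18 × 15 + 2 × 5 = 280.
Non-drop label index = 279315 + 280 = 279595; at 30 labels/s that is 02:35:19:25, i.e. DF 02:35:19;25.

02:35:19;25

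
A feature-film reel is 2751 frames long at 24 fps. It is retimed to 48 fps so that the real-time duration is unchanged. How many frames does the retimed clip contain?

Frames at target rate = 2751 × (48) / (24) = 5502.

5502 frames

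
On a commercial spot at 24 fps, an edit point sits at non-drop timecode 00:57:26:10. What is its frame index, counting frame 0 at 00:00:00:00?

Total seconds to the label: (0 × 3600 + 57 × 60 + 26) = 3446.
Frame index = 3446 × 24 + 10 = 82714.

frame 82714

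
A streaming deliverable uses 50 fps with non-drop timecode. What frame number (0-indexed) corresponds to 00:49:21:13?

frame 148063

Total seconds to the label: (0 × 3600 + 49 × 60 + 21) = 2961.
Frame index = 2961 × 50 + 13 = 148063.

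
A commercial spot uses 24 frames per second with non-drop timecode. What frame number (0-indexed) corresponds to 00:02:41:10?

3874

Total seconds to the label: (0 × 3600 + 2 × 60 + 41) = 161.
Frame index = 161 × 24 + 10 = 3874.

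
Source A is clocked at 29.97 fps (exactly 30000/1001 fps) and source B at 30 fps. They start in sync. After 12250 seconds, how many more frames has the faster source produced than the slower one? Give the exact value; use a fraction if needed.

A emits 30000/1001 × 12250 = 52500000/143 frames; B emits 30 × 12250 = 367500.
Difference = 52500/143 frames (≈ 367.1329); B is ahead of A.

52500/143 frames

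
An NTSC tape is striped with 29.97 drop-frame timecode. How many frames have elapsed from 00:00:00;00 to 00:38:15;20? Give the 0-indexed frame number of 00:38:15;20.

68800

Complete 10-minute blocks: 3, each 17982 frames → 53946.
Remaining 8 whole minutes in the current block: 1800 + 7 × 1798 = 14386 frames.
Within the current minute: 15 × 30 + 20 − 2 = 468 (labels ;00/;01 skipped at this minute). Total = 53946 + 14386 + 468 = 68800.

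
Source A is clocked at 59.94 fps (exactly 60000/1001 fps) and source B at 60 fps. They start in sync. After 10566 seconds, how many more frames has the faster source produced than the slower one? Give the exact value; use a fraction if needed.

633960/1001 frames

A emits 60000/1001 × 10566 = 633960000/1001 frames; B emits 60 × 10566 = 633960.
Difference = 633960/1001 frames (≈ 633.3267); B is ahead of A.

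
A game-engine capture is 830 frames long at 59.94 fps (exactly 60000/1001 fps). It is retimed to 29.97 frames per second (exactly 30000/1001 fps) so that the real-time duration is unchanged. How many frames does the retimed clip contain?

Target frames = source frames × (target rate / source rate) = 830 × (30000/1001)/(60000/1001) = 830 × 1/2 = 415.

415 frames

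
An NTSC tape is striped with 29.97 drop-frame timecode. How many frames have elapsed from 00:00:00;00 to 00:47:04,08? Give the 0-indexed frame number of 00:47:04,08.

As if non-drop at 30 labels/s: (0 × 3600 + 47 × 60 + 4) × 30 + 8 = 84728.
Minute boundaries passed: 47; those not divisible by 10: 47 − 4 = 43; dropped labels = 2 × 43 = 86.
Actual frame index = 84728 − 86 = 84642.

84642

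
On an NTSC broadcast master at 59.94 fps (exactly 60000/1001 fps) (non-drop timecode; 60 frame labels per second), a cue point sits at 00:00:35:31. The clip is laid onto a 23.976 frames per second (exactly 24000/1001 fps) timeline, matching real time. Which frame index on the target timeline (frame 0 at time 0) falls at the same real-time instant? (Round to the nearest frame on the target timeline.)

frame 852

Source frame index: (0×3600 + 0×60 + 35) × 60 + 31 = 2131.
Real time: 2131 / (60000/1001) = 2133131/60000 s.
Target frame: (2133131/60000) × (24000/1001) = 4262/5 ≈ 852.400 → 852.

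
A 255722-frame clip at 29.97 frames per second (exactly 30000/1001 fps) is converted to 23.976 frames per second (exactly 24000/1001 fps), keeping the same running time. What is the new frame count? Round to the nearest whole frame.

Frames at target rate = 255722 × (24000/1001) / (30000/1001) = 1022888/5 ≈ 204577.600.
Nearest whole frame: 204578.

204578 frames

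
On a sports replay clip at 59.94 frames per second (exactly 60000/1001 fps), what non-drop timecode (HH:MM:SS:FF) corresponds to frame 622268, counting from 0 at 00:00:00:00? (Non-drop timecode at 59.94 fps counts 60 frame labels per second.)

02:52:51:08

622268 ÷ 60 = 10371 full seconds, remainder 8 frames.
10371 s = 2 h 52 min 51 s.
Timecode: 02:52:51:08.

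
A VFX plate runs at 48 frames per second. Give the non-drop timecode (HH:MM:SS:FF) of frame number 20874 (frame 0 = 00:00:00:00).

00:07:14:42

20874 ÷ 48 = 434 full seconds, remainder 42 frames.
434 s = 0 h 7 min 14 s.
Timecode: 00:07:14:42.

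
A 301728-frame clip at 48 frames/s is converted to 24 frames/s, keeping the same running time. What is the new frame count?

150864 frames

Target frames = source frames × (target rate / source rate) = 301728 × (24)/(48) = 301728 × 1/2 = 150864.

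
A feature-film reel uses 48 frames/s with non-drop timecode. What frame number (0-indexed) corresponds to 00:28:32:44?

Total seconds to the label: (0 × 3600 + 28 × 60 + 32) = 1712.
Frame index = 1712 × 48 + 44 = 82220.

82220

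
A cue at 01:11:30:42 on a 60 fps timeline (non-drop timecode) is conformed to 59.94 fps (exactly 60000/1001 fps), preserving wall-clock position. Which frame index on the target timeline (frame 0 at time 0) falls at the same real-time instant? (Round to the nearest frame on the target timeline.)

frame 257185

Source frame index: (1×3600 + 11×60 + 30) × 60 + 42 = 257442.
Real time: 257442 / (60) = 42907/10 s.
Target frame: (42907/10) × (60000/1001) = 257442000/1001 ≈ 257184.815 → 257185.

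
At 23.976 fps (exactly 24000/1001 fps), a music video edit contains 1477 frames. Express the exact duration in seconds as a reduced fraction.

Running time = 1477 ÷ (24000/1001) = 1477 × 1001/24000 = 1478477/24000 s.

1478477/24000 seconds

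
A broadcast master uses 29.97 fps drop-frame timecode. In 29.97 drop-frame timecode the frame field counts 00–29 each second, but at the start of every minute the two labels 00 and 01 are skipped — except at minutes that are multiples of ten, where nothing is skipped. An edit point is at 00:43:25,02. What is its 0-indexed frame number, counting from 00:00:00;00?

78074

Complete 10-minute blocks: 4, each 17982 frames → 71928.
Remaining 3 whole minutes in the current block: 1800 + 2 × 1798 = 5396 frames.
Within the current minute: 25 × 30 + 2 − 2 = 750 (labels ;00/;01 skipped at this minute). Total = 71928 + 5396 + 750 = 78074.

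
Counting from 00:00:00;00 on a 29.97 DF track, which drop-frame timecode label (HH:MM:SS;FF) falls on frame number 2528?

Each 10-minute DF block holds 10 × 60 × 30 − 9 × 2 = 17982 frames. 2528 ÷ 17982 → 0 full blocks, remainder 2528.
Within the partial block the first minute is 1800 frames and each further minute 1798, so 1 further minute boundary passed. Total skipped labels = 18 × 0 + 2 × 1 = 2.
Non-drop label index = 2528 + 2 = 2530; at 30 labels/s that is 00:01:24:10, i.e. DF 00:01:24;10.

00:01:24;10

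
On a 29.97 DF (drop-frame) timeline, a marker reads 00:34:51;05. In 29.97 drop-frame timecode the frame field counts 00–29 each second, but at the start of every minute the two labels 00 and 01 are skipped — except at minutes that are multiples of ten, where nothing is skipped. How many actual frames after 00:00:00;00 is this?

As if non-drop at 30 labels/s: (0 × 3600 + 34 × 60 + 51) × 30 + 5 = 62735.
Minute boundaries passed: 34; those not divisible by 10: 34 − 3 = 31; dropped labels = 2 × 31 = 62.
Actual frame index = 62735 − 62 = 62673.

62673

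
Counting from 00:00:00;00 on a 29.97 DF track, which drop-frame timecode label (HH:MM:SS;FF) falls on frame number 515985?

Ten DF minutes hold 17982 frames, so frame 515985 lies in block 28 (frames 503496–521477) with 12489 frames into that block.
The block's first minute is 1800 frames and the rest 1798 each; 12489 frames reaches minute 6, so 28 × 18 + 6 × 2 = 516 labels have been skipped so far.
Adding those back, label number 515985 + 516 = 516501 at 30 labels/s is 17216 s + 21 f = 4 h 46 min 56 s frame 21, i.e. 04:46:56;21.

04:46:56;21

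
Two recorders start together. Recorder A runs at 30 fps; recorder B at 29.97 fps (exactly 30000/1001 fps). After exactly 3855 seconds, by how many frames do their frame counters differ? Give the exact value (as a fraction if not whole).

A emits 30 × 3855 = 115650 frames; B emits 30000/1001 × 3855 = 115650000/1001.
Difference = 115650/1001 frames (≈ 115.5345); B is behind A.

115650/1001 frames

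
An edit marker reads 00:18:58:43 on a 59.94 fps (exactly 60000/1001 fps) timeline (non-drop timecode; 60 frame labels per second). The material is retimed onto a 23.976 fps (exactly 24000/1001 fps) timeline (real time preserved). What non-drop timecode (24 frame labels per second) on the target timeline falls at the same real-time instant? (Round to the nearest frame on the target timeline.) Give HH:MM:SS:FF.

00:18:58:17

Source frame index: (0×3600 + 18×60 + 58) × 60 + 43 = 68323.
Real time: 68323 / (60000/1001) = 68391323/60000 s.
Target frame: (68391323/60000) × (24000/1001) = 136646/5 ≈ 27329.200 → 27329.
At 24 labels/s: frame 27329 → 00:18:58:17.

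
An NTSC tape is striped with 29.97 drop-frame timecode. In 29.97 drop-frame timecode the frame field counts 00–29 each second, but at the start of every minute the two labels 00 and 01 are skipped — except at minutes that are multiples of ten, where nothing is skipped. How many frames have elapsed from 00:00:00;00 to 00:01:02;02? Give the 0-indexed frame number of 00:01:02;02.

1860

As if non-drop at 30 labels/s: (0 × 3600 + 1 × 60 + 2) × 30 + 2 = 1862.
Minute boundaries passed: 1; those not divisible by 10: 1 − 0 = 1; dropped labels = 2 × 1 = 2.
Actual frame index = 1862 − 2 = 1860.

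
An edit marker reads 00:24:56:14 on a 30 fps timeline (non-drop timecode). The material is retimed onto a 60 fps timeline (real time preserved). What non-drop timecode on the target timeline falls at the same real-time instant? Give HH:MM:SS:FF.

00:24:56:28

Source frame index: (0×3600 + 24×60 + 56) × 30 + 14 = 44894.
Real time: 44894 / (30) = 22447/15 s.
Target frame: (22447/15) × (60) = 89788.
At 60 labels/s: frame 89788 → 00:24:56:28.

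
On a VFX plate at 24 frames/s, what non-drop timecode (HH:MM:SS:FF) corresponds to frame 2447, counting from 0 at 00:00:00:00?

00:01:41:23

2447 ÷ 24 = 101 full seconds, remainder 23 frames.
101 s = 0 h 1 min 41 s.
Timecode: 00:01:41:23.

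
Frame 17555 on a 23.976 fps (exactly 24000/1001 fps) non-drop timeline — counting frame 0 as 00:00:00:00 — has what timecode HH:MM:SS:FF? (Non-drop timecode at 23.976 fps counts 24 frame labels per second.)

00:12:11:11

17555 ÷ 24 = 731 full seconds, remainder 11 frames.
731 s = 0 h 12 min 11 s.
Timecode: 00:12:11:11.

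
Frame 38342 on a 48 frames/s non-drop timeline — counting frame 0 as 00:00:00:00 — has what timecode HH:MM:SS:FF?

38342 ÷ 48 = 798 full seconds, remainder 38 frames.
798 s = 0 h 13 min 18 s.
Timecode: 00:13:18:38.

00:13:18:38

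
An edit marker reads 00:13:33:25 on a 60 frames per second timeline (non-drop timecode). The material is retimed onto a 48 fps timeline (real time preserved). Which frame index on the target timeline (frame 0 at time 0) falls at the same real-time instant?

frame 39044

Source frame index: (0×3600 + 13×60 + 33) × 60 + 25 = 48805.
Real time: 48805 / (60) = 9761/12 s.
Target frame: (9761/12) × (48) = 39044.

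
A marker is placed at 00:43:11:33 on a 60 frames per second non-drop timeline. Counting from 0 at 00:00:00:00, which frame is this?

Total seconds to the label: (0 × 3600 + 43 × 60 + 11) = 2591.
Frame index = 2591 × 60 + 33 = 155493.

155493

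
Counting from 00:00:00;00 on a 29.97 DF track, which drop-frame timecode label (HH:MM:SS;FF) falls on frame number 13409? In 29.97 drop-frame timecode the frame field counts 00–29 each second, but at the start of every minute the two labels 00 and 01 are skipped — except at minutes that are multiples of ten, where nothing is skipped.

00:07:27;13

Each 10-minute DF block holds 10 × 60 × 30 − 9 × 2 = 17982 frames. 13409 ÷ 17982 → 0 full blocks, remainder 13409.
Within the partial block the first minute is 1800 frames and each further minute 1798, so 7 further minute boundaries passed. Total skipped labels = 18 × 0 + 2 × 7 = 14.
Non-drop label index = 13409 + 14 = 13423; at 30 labels/s that is 00:07:27:13, i.e. DF 00:07:27;13.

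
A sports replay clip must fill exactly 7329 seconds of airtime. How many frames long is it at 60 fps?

439740 frames

Frames = 7329 × 60 = 439740.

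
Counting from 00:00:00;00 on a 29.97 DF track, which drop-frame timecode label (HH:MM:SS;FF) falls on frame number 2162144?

20:02:23;18

Ten DF minutes hold 17982 frames, so frame 2162144 lies in block 120 (frames 2157840–2175821) with 4304 frames into that block.
The block's first minute is 1800 frames and the rest 1798 each; 4304 frames reaches minute 2, so 120 × 18 + 2 × 2 = 2164 labels have been skipped so far.
Adding those back, label number 2162144 + 2164 = 2164308 at 30 labels/s is 72143 s + 18 f = 20 h 2 min 23 s frame 18, i.e. 20:02:23;18.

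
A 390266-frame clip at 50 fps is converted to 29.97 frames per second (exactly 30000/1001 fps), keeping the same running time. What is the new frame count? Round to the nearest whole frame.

233926 frames

Frames at target rate = 390266 × (30000/1001) / (50) = 234159600/1001 ≈ 233925.674.
Nearest whole frame: 233926.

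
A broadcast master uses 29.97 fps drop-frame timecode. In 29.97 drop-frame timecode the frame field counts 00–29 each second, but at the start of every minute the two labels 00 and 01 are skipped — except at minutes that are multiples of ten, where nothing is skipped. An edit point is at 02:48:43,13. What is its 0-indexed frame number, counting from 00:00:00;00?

303399

As if non-drop at 30 labels/s: (2 × 3600 + 48 × 60 + 43) × 30 + 13 = 303703.
Minute boundaries passed: 168; those not divisible by 10: 168 − 16 = 152; dropped labels = 2 × 152 = 304.
Actual frame index = 303703 − 304 = 303399.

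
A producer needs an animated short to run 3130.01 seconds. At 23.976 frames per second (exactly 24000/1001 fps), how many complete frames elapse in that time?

75045 frames

Frames = 3130.01 × 24000/1001 = 5778480/77 ≈ 75045.1948.
Complete frames: 75045.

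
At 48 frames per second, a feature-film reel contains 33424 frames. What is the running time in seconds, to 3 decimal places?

696.333 seconds

Running time = 33424 × 1/48 = 2089/3 s ≈ 696.333 s.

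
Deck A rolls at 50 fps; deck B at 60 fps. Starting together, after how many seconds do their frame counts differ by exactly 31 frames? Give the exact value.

The gap grows by |60 − 50| = 10 frames per second.
Time for a 31-frame gap: 31 ÷ (10) = 3.1 s.

3.1 seconds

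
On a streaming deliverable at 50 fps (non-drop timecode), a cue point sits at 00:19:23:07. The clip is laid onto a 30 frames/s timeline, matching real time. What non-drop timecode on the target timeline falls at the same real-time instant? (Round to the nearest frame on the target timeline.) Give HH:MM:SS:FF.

00:19:23:04

Source frame index: (0×3600 + 19×60 + 23) × 50 + 7 = 58157.
Real time: 58157 / (50) = 58157/50 s.
Target frame: (58157/50) × (30) = 174471/5 ≈ 34894.200 → 34894.
At 30 labels/s: frame 34894 → 00:19:23:04.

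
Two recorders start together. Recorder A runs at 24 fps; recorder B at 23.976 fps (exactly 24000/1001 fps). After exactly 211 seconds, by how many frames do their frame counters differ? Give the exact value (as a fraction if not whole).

5064/1001 frames

A emits 24 × 211 = 5064 frames; B emits 24000/1001 × 211 = 5064000/1001.
Difference = 5064/1001 frames (≈ 5.0589); B is behind A.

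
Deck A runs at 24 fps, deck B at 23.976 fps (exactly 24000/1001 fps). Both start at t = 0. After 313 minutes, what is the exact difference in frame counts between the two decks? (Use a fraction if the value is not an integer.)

450720/1001 frames

313 min = 18780 s.
A emits 24 × 18780 = 450720 frames; B emits 24000/1001 × 18780 = 450720000/1001.
Difference = 450720/1001 frames (≈ 450.2697); B is behind A.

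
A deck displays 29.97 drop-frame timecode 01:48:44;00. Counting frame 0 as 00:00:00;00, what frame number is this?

As if non-drop at 30 labels/s: (1 × 3600 + 48 × 60 + 44) × 30 + 0 = 195720.
Minute boundaries passed: 108; those not divisible by 10: 108 − 10 = 98; dropped labels = 2 × 98 = 196.
Actual frame index = 195720 − 196 = 195524.

195524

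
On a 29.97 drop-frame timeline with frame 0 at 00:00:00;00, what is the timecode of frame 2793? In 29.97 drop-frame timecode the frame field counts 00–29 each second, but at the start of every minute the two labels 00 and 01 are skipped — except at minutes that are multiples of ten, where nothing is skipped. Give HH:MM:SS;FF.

Ten DF minutes hold 17982 frames, so frame 2793 lies in block 0 (frames 0–17981) with 2793 frames into that block.
The block's first minute is 1800 frames and the rest 1798 each; 2793 frames reaches minute 1, so 0 × 18 + 1 × 2 = 2 labels have been skipped so far.
Adding those back, label number 2793 + 2 = 2795 at 30 labels/s is 93 s + 5 f = 0 h 1 min 33 s frame 5, i.e. 00:01:33;05.

00:01:33;05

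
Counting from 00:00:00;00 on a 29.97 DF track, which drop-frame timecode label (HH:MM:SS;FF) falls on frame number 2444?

00:01:21;16

Each 10-minute DF block holds 10 × 60 × 30 − 9 × 2 = 17982 frames. 2444 ÷ 17982 → 0 full blocks, remainder 2444.
Within the partial block the first minute is 1800 frames and each further minute 1798, so 1 further minute boundary passed. Total skipped labels = 18 × 0 + 2 × 1 = 2.
Non-drop label index = 2444 + 2 = 2446; at 30 labels/s that is 00:01:21:16, i.e. DF 00:01:21;16.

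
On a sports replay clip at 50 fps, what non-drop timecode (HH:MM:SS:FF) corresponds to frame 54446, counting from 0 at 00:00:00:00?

00:18:08:46

54446 ÷ 50 = 1088 full seconds, remainder 46 frames.
1088 s = 0 h 18 min 8 s.
Timecode: 00:18:08:46.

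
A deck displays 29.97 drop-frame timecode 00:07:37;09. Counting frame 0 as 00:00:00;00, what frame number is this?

13705

As if non-drop at 30 labels/s: (0 × 3600 + 7 × 60 + 37) × 30 + 9 = 13719.
Minute boundaries passed: 7; those not divisible by 10: 7 − 0 = 7; dropped labels = 2 × 7 = 14.
Actual frame index = 13719 − 14 = 13705.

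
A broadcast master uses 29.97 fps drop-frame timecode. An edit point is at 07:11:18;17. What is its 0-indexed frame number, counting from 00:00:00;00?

Complete 10-minute blocks: 43, each 17982 frames → 773226.
Remaining 1 whole minute in the current block: 1800 + 0 × 1798 = 1800 frames.
Within the current minute: 18 × 30 + 17 − 2 = 555 (labels ;00/;01 skipped at this minute). Total = 773226 + 1800 + 555 = 775581.

775581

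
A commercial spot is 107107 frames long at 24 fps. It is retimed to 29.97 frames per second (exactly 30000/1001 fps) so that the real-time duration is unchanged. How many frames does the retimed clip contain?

Target frames = source frames × (target rate / source rate) = 107107 × (30000/1001)/(24) = 107107 × 1250/1001 = 133750.

133750 frames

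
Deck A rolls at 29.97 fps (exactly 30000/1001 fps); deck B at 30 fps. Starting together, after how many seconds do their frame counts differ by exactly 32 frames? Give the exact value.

16016/15 seconds

The gap grows by |30 − 30000/1001| = 30/1001 frames per second.
Time for a 32-frame gap: 32 ÷ (30/1001) = 16016/15 s.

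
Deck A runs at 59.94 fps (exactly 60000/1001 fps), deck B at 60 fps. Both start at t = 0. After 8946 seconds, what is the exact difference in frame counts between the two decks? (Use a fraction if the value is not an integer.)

A emits 60000/1001 × 8946 = 76680000/143 frames; B emits 60 × 8946 = 536760.
Difference = 76680/143 frames (≈ 536.2238); B is ahead of A.

76680/143 frames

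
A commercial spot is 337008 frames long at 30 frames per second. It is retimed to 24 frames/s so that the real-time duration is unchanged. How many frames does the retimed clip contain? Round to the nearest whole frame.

269606 frames

Frames at target rate = 337008 × (24) / (30) = 1348032/5 ≈ 269606.400.
Nearest whole frame: 269606.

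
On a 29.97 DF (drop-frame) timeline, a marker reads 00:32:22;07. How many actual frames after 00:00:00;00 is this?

58209

Complete 10-minute blocks: 3, each 17982 frames → 53946.
Remaining 2 whole minutes in the current block: 1800 + 1 × 1798 = 3598 frames.
Within the current minute: 22 × 30 + 7 − 2 = 665 (labels ;00/;01 skipped at this minute). Total = 53946 + 3598 + 665 = 58209.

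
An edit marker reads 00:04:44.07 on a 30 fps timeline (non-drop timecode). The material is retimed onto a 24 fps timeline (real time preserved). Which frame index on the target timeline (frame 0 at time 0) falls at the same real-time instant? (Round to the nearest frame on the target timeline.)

Source frame index: (0×3600 + 4×60 + 44) × 30 + 7 = 8527.
Real time: 8527 / (30) = 8527/30 s.
Target frame: (8527/30) × (24) = 34108/5 ≈ 6821.600 → 6822.

frame 6822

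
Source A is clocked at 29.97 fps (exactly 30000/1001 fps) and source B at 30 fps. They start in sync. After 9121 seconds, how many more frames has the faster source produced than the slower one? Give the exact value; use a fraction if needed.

39090/143 frames

A emits 30000/1001 × 9121 = 39090000/143 frames; B emits 30 × 9121 = 273630.
Difference = 39090/143 frames (≈ 273.3566); B is ahead of A.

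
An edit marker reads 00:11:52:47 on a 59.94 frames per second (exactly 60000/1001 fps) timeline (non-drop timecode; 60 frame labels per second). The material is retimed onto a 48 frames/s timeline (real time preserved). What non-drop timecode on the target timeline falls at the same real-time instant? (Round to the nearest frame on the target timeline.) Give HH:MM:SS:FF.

00:11:53:24

Source frame index: (0×3600 + 11×60 + 52) × 60 + 47 = 42767.
Real time: 42767 / (60000/1001) = 42809767/60000 s.
Target frame: (42809767/60000) × (48) = 42809767/1250 ≈ 34247.814 → 34248.
At 48 labels/s: frame 34248 → 00:11:53:24.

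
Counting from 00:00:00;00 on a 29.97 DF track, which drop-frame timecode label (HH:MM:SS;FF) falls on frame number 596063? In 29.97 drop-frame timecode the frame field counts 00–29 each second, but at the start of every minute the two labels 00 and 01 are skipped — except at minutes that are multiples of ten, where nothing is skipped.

05:31:28;19

Each 10-minute DF block holds 10 × 60 × 30 − 9 × 2 = 17982 frames. 596063 ÷ 17982 → 33 full blocks, remainder 2657.
Within the partial block the first minute is 1800 frames and each further minute 1798, so 1 further minute boundary passed. Total skipped labels = 18 × 33 + 2 × 1 = 596.
Non-drop label index = 596063 + 596 = 596659; at 30 labels/s that is 05:31:28:19, i.e. DF 05:31:28;19.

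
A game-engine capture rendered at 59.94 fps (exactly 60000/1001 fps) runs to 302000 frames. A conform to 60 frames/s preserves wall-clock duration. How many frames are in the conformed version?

302302 frames

Target frames = source frames × (target rate / source rate) = 302000 × (60)/(60000/1001) = 302000 × 1001/1000 = 302302.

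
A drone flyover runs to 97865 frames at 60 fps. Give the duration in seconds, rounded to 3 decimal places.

1631.083 seconds

Running time = 97865 × 1/60 = 19573/12 s ≈ 1631.083 s.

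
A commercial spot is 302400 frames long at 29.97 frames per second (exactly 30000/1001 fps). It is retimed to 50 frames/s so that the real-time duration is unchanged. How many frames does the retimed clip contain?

504504 frames

Target frames = source frames × (target rate / source rate) = 302400 × (50)/(30000/1001) = 302400 × 1001/600 = 504504.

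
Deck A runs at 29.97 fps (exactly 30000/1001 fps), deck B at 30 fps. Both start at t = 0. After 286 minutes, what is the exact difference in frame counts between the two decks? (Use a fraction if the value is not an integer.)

3600/7 frames

286 min = 17160 s.
A emits 30000/1001 × 17160 = 3600000/7 frames; B emits 30 × 17160 = 514800.
Difference = 3600/7 frames (≈ 514.2857); B is ahead of A.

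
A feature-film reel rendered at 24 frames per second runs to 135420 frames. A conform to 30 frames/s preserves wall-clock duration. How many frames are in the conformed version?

Target frames = source frames × (target rate / source rate) = 135420 × (30)/(24) = 135420 × 5/4 = 169275.

169275 frames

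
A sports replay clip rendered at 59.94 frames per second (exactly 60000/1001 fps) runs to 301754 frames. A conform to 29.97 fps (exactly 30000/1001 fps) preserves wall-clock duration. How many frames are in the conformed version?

150877 frames

Frames at target rate = 301754 × (30000/1001) / (60000/1001) = 150877.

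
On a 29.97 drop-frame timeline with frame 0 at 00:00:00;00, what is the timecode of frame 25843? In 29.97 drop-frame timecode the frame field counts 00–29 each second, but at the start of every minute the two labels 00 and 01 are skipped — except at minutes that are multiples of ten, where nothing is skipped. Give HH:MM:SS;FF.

00:14:22;09

Each 10-minute DF block holds 10 × 60 × 30 − 9 × 2 = 17982 frames. 25843 ÷ 17982 → 1 full block, remainder 7861.
Within the partial block the first minute is 1800 frames and each further minute 1798, so 4 further minute boundaries passed. Total skipped labels = 18 × 1 + 2 × 4 = 26.
Non-drop label index = 25843 + 26 = 25869; at 30 labels/s that is 00:14:22:09, i.e. DF 00:14:22;09.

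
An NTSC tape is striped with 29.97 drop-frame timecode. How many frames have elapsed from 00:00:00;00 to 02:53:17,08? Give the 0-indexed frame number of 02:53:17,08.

311606

As if non-drop at 30 labels/s: (2 × 3600 + 53 × 60 + 17) × 30 + 8 = 311918.
Minute boundaries passed: 173; those not divisible by 10: 173 − 17 = 156; dropped labels = 2 × 156 = 312.
Actual frame index = 311918 − 312 = 311606.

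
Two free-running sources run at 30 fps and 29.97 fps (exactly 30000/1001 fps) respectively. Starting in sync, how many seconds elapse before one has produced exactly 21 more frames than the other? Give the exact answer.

The gap grows by |30000/1001 − 30| = 30/1001 frames per second.
Time for a 21-frame gap: 21 ÷ (30/1001) = 700.7 s.

700.7 seconds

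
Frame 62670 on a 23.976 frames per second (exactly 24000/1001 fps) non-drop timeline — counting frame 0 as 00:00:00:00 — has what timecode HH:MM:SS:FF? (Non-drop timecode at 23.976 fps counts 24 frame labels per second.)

00:43:31:06

62670 ÷ 24 = 2611 full seconds, remainder 6 frames.
2611 s = 0 h 43 min 31 s.
Timecode: 00:43:31:06.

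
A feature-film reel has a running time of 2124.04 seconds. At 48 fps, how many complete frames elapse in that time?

Frames = 2124.04 × 48 = 2548848/25 ≈ 101953.9200.
Complete frames: 101953.

101953 frames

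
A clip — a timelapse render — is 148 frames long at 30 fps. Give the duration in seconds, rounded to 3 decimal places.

4.933 seconds

Running time = 148 × 1/30 = 74/15 s ≈ 4.933 s.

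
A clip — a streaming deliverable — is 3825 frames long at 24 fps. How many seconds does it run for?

159.375 seconds

Running time = 3825 / (24) = 159.375 s.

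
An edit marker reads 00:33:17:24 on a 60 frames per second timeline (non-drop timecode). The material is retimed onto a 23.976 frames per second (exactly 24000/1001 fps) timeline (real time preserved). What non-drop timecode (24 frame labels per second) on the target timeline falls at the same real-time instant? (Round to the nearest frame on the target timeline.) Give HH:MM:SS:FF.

00:33:15:10

Source frame index: (0×3600 + 33×60 + 17) × 60 + 24 = 119844.
Real time: 119844 / (60) = 9987/5 s.
Target frame: (9987/5) × (24000/1001) = 47937600/1001 ≈ 47889.710 → 47890.
At 24 labels/s: frame 47890 → 00:33:15:10.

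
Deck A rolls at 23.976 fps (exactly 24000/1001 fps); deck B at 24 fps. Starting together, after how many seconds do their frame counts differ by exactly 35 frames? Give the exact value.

The gap grows by |24 − 24000/1001| = 24/1001 frames per second.
Time for a 35-frame gap: 35 ÷ (24/1001) = 35035/24 s.

35035/24 seconds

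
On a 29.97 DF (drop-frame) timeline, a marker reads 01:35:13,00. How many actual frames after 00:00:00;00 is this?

171218

As if non-drop at 30 labels/s: (1 × 3600 + 35 × 60 + 13) × 30 + 0 = 171390.
Minute boundaries passed: 95; those not divisible by 10: 95 − 9 = 86; dropped labels = 2 × 86 = 172.
Actual frame index = 171390 − 172 = 171218.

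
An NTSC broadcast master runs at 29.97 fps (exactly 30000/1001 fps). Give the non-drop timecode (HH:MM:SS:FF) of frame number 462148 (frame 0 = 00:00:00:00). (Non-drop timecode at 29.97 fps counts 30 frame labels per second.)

462148 ÷ 30 = 15404 full seconds, remainder 28 frames.
15404 s = 4 h 16 min 44 s.
Timecode: 04:16:44:28.

04:16:44:28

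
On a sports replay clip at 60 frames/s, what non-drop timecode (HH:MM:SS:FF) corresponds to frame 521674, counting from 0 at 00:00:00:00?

02:24:54:34

521674 ÷ 60 = 8694 full seconds, remainder 34 frames.
8694 s = 2 h 24 min 54 s.
Timecode: 02:24:54:34.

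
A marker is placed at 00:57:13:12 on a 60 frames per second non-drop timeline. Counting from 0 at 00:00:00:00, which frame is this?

frame 205992

Total seconds to the label: (0 × 3600 + 57 × 60 + 13) = 3433.
Frame index = 3433 × 60 + 12 = 205992.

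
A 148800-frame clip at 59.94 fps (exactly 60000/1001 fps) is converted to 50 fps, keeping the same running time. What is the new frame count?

124124 frames

Target frames = source frames × (target rate / source rate) = 148800 × (50)/(60000/1001) = 148800 × 1001/1200 = 124124.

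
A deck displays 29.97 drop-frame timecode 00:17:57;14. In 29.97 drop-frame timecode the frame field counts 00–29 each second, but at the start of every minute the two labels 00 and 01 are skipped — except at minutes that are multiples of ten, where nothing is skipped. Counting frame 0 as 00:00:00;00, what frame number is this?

32292

Complete 10-minute blocks: 1, each 17982 frames → 17982.
Remaining 7 whole minutes in the current block: 1800 + 6 × 1798 = 12588 frames.
Within the current minute: 57 × 30 + 14 − 2 = 1722 (labels ;00/;01 skipped at this minute). Total = 17982 + 12588 + 1722 = 32292.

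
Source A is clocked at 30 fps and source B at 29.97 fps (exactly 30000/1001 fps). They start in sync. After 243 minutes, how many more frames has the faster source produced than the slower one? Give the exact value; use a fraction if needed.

243 min = 14580 s.
A emits 30 × 14580 = 437400 frames; B emits 30000/1001 × 14580 = 437400000/1001.
Difference = 437400/1001 frames (≈ 436.9630); B is behind A.

437400/1001 frames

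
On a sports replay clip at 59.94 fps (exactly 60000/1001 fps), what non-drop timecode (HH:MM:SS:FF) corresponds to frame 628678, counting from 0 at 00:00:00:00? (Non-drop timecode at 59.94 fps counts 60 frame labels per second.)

628678 ÷ 60 = 10477 full seconds, remainder 58 frames.
10477 s = 2 h 54 min 37 s.
Timecode: 02:54:37:58.

02:54:37:58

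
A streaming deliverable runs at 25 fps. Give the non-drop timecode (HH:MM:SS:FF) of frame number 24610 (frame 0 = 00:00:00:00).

00:16:24:10

24610 ÷ 25 = 984 full seconds, remainder 10 frames.
984 s = 0 h 16 min 24 s.
Timecode: 00:16:24:10.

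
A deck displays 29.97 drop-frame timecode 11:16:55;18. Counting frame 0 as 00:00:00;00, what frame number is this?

1217250

Complete 10-minute blocks: 67, each 17982 frames → 1204794.
Remaining 6 whole minutes in the current block: 1800 + 5 × 1798 = 10790 frames.
Within the current minute: 55 × 30 + 18 − 2 = 1666 (labels ;00/;01 skipped at this minute). Total = 1204794 + 10790 + 1666 = 1217250.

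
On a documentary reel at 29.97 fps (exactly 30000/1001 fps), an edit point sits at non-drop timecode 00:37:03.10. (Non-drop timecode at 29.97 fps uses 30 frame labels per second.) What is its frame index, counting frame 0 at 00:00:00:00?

Total seconds to the label: (0 × 3600 + 37 × 60 + 3) = 2223.
Frame index = 2223 × 30 + 10 = 66700.

frame 66700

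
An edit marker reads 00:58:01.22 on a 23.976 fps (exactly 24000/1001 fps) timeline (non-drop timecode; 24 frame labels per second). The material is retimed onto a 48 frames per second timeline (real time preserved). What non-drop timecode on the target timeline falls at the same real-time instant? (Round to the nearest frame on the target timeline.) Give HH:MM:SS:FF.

Source frame index: (0×3600 + 58×60 + 1) × 24 + 22 = 83566.
Real time: 83566 / (24000/1001) = 41824783/12000 s.
Target frame: (41824783/12000) × (48) = 41824783/250 ≈ 167299.132 → 167299.
At 48 labels/s: frame 167299 → 00:58:05:19.

00:58:05:19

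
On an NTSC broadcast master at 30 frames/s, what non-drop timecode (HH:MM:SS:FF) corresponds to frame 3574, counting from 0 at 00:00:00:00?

00:01:59:04

3574 ÷ 30 = 119 full seconds, remainder 4 frames.
119 s = 0 h 1 min 59 s.
Timecode: 00:01:59:04.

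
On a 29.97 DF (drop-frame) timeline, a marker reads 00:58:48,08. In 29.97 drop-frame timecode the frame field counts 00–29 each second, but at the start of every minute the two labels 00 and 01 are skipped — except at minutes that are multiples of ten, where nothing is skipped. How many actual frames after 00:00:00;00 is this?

Complete 10-minute blocks: 5, each 17982 frames → 89910.
Remaining 8 whole minutes in the current block: 1800 + 7 × 1798 = 14386 frames.
Within the current minute: 48 × 30 + 8 − 2 = 1446 (labels ;00/;01 skipped at this minute). Total = 89910 + 14386 + 1446 = 105742.

105742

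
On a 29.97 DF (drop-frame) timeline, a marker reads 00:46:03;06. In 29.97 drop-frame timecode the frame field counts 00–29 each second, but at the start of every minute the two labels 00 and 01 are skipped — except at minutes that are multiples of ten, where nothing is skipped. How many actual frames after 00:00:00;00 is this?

Complete 10-minute blocks: 4, each 17982 frames → 71928.
Remaining 6 whole minutes in the current block: 1800 + 5 × 1798 = 10790 frames.
Within the current minute: 3 × 30 + 6 − 2 = 94 (labels ;00/;01 skipped at this minute). Total = 71928 + 10790 + 94 = 82812.

82812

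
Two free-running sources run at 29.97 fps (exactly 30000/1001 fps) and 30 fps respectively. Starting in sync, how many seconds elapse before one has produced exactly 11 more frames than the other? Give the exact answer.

11011/30 seconds

The gap grows by |30 − 30000/1001| = 30/1001 frames per second.
Time for a 11-frame gap: 11 ÷ (30/1001) = 11011/30 s.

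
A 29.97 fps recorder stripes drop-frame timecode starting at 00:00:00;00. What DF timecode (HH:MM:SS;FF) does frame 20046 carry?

Each 10-minute DF block holds 10 × 60 × 30 − 9 × 2 = 17982 frames. 20046 ÷ 17982 → 1 full block, remainder 2064.
Within the partial block the first minute is 1800 frames and each further minute 1798, so 1 further minute boundary passed. Total skipped labels = 18 × 1 + 2 × 1 = 20.
Non-drop label index = 20046 + 20 = 20066; at 30 labels/s that is 00:11:08:26, i.e. DF 00:11:08;26.

00:11:08;26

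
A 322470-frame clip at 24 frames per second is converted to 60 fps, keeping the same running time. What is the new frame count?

806175 frames

Frames at target rate = 322470 × (60) / (24) = 806175.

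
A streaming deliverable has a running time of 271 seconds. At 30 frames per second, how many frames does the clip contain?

Frames = 271 × 30 = 8130.

8130 frames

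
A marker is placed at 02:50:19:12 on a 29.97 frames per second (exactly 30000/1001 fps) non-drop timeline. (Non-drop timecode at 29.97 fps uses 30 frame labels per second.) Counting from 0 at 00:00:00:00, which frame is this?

Total seconds to the label: (2 × 3600 + 50 × 60 + 19) = 10219.
Frame index = 10219 × 30 + 12 = 306582.

306582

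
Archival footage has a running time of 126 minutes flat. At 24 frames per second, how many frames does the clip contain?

181440 frames

126 min = 7560 s.
Frames = 7560 × 24 = 181440.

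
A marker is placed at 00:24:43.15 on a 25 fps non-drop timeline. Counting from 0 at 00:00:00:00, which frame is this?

Total seconds to the label: (0 × 3600 + 24 × 60 + 43) = 1483.
Frame index = 1483 × 25 + 15 = 37090.

frame 37090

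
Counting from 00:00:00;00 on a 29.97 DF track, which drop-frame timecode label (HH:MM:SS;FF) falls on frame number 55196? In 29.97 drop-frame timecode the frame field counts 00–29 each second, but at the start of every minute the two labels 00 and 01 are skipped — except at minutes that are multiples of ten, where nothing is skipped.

00:30:41;20

Ten DF minutes hold 17982 frames, so frame 55196 lies in block 3 (frames 53946–71927) with 1250 frames into that block.
The block's first minute is 1800 frames and the rest 1798 each; 1250 frames reaches minute 0, so 3 × 18 + 0 × 2 = 54 labels have been skipped so far.
Adding those back, label number 55196 + 54 = 55250 at 30 labels/s is 1841 s + 20 f = 0 h 30 min 41 s frame 20, i.e. 00:30:41;20.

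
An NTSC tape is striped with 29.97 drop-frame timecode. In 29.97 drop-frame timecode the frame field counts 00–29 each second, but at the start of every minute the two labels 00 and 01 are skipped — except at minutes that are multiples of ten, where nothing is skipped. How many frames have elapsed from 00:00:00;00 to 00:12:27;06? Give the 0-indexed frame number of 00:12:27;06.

22394

Complete 10-minute blocks: 1, each 17982 frames → 17982.
Remaining 2 whole minutes in the current block: 1800 + 1 × 1798 = 3598 frames.
Within the current minute: 27 × 30 + 6 − 2 = 814 (labels ;00/;01 skipped at this minute). Total = 17982 + 3598 + 814 = 22394.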